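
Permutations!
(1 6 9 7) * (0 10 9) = [10, 6, 2, 3, 4, 5, 0, 1, 8, 7, 9] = (0 10 9 7 1 6)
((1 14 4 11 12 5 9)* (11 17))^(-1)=((1 14 4 17 11 12 5 9))^(-1)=(1 9 5 12 11 17 4 14)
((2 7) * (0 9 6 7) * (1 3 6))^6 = (0 2 7 6 3 1 9)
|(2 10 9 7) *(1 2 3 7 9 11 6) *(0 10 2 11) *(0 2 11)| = 6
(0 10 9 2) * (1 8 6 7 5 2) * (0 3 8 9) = (0 10)(1 9)(2 3 8 6 7 5) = [10, 9, 3, 8, 4, 2, 7, 5, 6, 1, 0]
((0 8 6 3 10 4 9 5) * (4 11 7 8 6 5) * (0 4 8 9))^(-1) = (0 4 5 8 9 7 11 10 3 6)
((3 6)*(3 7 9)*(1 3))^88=((1 3 6 7 9))^88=(1 7 3 9 6)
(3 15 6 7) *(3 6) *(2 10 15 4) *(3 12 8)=(2 10 15 12 8 3 4)(6 7)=[0, 1, 10, 4, 2, 5, 7, 6, 3, 9, 15, 11, 8, 13, 14, 12]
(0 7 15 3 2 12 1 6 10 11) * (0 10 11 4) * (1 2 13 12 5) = (0 7 15 3 13 12 2 5 1 6 11 10 4) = [7, 6, 5, 13, 0, 1, 11, 15, 8, 9, 4, 10, 2, 12, 14, 3]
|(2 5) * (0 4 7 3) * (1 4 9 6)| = 14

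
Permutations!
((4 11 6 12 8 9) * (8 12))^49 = (12)(4 9 8 6 11) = ((12)(4 11 6 8 9))^49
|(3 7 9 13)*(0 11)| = 4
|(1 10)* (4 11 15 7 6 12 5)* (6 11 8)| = 30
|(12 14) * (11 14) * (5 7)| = |(5 7)(11 14 12)| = 6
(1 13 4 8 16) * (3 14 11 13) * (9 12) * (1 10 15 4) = [0, 3, 2, 14, 8, 5, 6, 7, 16, 12, 15, 13, 9, 1, 11, 4, 10] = (1 3 14 11 13)(4 8 16 10 15)(9 12)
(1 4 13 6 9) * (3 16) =(1 4 13 6 9)(3 16) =[0, 4, 2, 16, 13, 5, 9, 7, 8, 1, 10, 11, 12, 6, 14, 15, 3]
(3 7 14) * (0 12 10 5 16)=(0 12 10 5 16)(3 7 14)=[12, 1, 2, 7, 4, 16, 6, 14, 8, 9, 5, 11, 10, 13, 3, 15, 0]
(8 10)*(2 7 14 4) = (2 7 14 4)(8 10) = [0, 1, 7, 3, 2, 5, 6, 14, 10, 9, 8, 11, 12, 13, 4]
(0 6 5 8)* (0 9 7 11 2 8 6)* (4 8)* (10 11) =(2 4 8 9 7 10 11)(5 6) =[0, 1, 4, 3, 8, 6, 5, 10, 9, 7, 11, 2]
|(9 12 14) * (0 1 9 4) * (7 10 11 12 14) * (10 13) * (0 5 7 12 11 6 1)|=|(1 9 14 4 5 7 13 10 6)|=9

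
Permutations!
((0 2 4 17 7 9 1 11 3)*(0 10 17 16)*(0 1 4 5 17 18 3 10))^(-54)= (0 18 11 16 9 17 2 3 10 1 4 7 5)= ((0 2 5 17 7 9 4 16 1 11 10 18 3))^(-54)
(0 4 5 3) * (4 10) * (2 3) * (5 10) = [5, 1, 3, 0, 10, 2, 6, 7, 8, 9, 4] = (0 5 2 3)(4 10)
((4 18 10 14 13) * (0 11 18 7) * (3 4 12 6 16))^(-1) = (0 7 4 3 16 6 12 13 14 10 18 11) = ((0 11 18 10 14 13 12 6 16 3 4 7))^(-1)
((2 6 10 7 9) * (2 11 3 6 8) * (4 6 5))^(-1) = (2 8)(3 11 9 7 10 6 4 5)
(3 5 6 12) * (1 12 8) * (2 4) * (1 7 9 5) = (1 12 3)(2 4)(5 6 8 7 9) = [0, 12, 4, 1, 2, 6, 8, 9, 7, 5, 10, 11, 3]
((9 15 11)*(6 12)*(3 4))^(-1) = ((3 4)(6 12)(9 15 11))^(-1) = (3 4)(6 12)(9 11 15)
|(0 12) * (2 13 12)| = |(0 2 13 12)| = 4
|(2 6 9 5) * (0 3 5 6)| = |(0 3 5 2)(6 9)| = 4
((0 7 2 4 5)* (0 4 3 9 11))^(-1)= ((0 7 2 3 9 11)(4 5))^(-1)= (0 11 9 3 2 7)(4 5)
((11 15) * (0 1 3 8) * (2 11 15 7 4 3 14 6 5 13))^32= (15)(0 7 5)(1 4 13)(2 14 3)(6 8 11)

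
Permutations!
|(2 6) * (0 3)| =|(0 3)(2 6)| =2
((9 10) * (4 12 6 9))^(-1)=(4 10 9 6 12)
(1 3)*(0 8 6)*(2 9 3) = [8, 2, 9, 1, 4, 5, 0, 7, 6, 3] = (0 8 6)(1 2 9 3)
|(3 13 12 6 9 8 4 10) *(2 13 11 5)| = 11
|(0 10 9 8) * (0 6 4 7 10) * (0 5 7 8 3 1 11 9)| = 12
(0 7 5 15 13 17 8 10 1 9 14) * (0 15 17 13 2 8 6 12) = (0 7 5 17 6 12)(1 9 14 15 2 8 10) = [7, 9, 8, 3, 4, 17, 12, 5, 10, 14, 1, 11, 0, 13, 15, 2, 16, 6]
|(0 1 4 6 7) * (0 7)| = 4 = |(7)(0 1 4 6)|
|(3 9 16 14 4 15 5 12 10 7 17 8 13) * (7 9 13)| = |(3 13)(4 15 5 12 10 9 16 14)(7 17 8)| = 24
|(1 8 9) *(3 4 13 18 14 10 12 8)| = 10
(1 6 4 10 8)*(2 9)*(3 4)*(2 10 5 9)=[0, 6, 2, 4, 5, 9, 3, 7, 1, 10, 8]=(1 6 3 4 5 9 10 8)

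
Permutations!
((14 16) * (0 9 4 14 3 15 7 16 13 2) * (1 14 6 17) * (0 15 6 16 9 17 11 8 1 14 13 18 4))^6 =(0 3 2 14 11 7 4 1)(6 15 18 8 9 16 13 17)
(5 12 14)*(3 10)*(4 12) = (3 10)(4 12 14 5) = [0, 1, 2, 10, 12, 4, 6, 7, 8, 9, 3, 11, 14, 13, 5]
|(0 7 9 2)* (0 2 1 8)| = 5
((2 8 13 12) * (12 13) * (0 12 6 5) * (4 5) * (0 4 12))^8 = (13)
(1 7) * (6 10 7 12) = [0, 12, 2, 3, 4, 5, 10, 1, 8, 9, 7, 11, 6] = (1 12 6 10 7)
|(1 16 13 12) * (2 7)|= 4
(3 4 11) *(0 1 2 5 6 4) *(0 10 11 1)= (1 2 5 6 4)(3 10 11)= [0, 2, 5, 10, 1, 6, 4, 7, 8, 9, 11, 3]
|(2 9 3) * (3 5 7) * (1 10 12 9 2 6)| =8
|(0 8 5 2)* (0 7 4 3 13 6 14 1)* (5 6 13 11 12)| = 35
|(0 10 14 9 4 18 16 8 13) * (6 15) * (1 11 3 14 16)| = |(0 10 16 8 13)(1 11 3 14 9 4 18)(6 15)| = 70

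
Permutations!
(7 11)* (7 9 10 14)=[0, 1, 2, 3, 4, 5, 6, 11, 8, 10, 14, 9, 12, 13, 7]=(7 11 9 10 14)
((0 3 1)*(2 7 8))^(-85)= (0 1 3)(2 8 7)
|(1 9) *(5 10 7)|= |(1 9)(5 10 7)|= 6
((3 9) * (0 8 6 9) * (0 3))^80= (9)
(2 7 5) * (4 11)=(2 7 5)(4 11)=[0, 1, 7, 3, 11, 2, 6, 5, 8, 9, 10, 4]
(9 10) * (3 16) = (3 16)(9 10) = [0, 1, 2, 16, 4, 5, 6, 7, 8, 10, 9, 11, 12, 13, 14, 15, 3]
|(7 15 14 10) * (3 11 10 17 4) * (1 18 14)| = |(1 18 14 17 4 3 11 10 7 15)| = 10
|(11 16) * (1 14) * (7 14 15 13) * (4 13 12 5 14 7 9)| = |(1 15 12 5 14)(4 13 9)(11 16)| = 30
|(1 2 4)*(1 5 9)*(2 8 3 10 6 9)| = |(1 8 3 10 6 9)(2 4 5)| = 6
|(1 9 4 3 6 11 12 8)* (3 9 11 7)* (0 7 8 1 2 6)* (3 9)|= |(0 7 9 4 3)(1 11 12)(2 6 8)|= 15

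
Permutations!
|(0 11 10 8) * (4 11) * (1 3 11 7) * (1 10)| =|(0 4 7 10 8)(1 3 11)| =15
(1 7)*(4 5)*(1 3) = (1 7 3)(4 5) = [0, 7, 2, 1, 5, 4, 6, 3]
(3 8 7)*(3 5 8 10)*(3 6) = (3 10 6)(5 8 7) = [0, 1, 2, 10, 4, 8, 3, 5, 7, 9, 6]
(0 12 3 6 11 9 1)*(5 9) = (0 12 3 6 11 5 9 1) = [12, 0, 2, 6, 4, 9, 11, 7, 8, 1, 10, 5, 3]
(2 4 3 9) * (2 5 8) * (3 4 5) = (2 5 8)(3 9) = [0, 1, 5, 9, 4, 8, 6, 7, 2, 3]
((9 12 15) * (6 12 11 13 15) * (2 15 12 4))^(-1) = ((2 15 9 11 13 12 6 4))^(-1) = (2 4 6 12 13 11 9 15)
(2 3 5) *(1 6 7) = (1 6 7)(2 3 5) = [0, 6, 3, 5, 4, 2, 7, 1]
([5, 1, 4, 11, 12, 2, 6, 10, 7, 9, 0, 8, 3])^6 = [11, 1, 7, 5, 10, 8, 6, 12, 4, 9, 3, 2, 0]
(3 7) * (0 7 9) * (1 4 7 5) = (0 5 1 4 7 3 9) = [5, 4, 2, 9, 7, 1, 6, 3, 8, 0]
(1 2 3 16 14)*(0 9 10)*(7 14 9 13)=(0 13 7 14 1 2 3 16 9 10)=[13, 2, 3, 16, 4, 5, 6, 14, 8, 10, 0, 11, 12, 7, 1, 15, 9]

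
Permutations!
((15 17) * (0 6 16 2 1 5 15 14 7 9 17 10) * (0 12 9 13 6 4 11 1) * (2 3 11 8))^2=(0 8)(1 15 12 17 7 6 3)(2 4)(5 10 9 14 13 16 11)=((0 4 8 2)(1 5 15 10 12 9 17 14 7 13 6 16 3 11))^2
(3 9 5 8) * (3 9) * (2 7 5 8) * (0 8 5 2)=(0 8 9 5)(2 7)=[8, 1, 7, 3, 4, 0, 6, 2, 9, 5]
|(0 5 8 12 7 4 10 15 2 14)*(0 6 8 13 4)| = 12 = |(0 5 13 4 10 15 2 14 6 8 12 7)|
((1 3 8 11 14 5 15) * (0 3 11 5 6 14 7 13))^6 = (0 11 5)(1 8 13)(3 7 15)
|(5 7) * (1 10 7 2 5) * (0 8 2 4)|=15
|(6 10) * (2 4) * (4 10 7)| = |(2 10 6 7 4)| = 5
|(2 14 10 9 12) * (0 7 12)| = 7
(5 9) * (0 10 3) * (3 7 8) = (0 10 7 8 3)(5 9) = [10, 1, 2, 0, 4, 9, 6, 8, 3, 5, 7]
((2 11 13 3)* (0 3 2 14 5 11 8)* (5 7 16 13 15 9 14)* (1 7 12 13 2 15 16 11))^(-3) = (0 16 1)(2 7 3)(5 8 11)(9 12 15 14 13)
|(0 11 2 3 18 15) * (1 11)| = 7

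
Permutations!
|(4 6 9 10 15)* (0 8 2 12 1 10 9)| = |(0 8 2 12 1 10 15 4 6)| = 9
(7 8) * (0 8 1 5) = (0 8 7 1 5) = [8, 5, 2, 3, 4, 0, 6, 1, 7]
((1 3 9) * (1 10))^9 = ((1 3 9 10))^9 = (1 3 9 10)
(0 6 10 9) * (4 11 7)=(0 6 10 9)(4 11 7)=[6, 1, 2, 3, 11, 5, 10, 4, 8, 0, 9, 7]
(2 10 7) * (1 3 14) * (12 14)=(1 3 12 14)(2 10 7)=[0, 3, 10, 12, 4, 5, 6, 2, 8, 9, 7, 11, 14, 13, 1]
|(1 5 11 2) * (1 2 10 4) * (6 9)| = 10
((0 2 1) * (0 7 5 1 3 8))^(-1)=(0 8 3 2)(1 5 7)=((0 2 3 8)(1 7 5))^(-1)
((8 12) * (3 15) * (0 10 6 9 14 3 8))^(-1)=(0 12 8 15 3 14 9 6 10)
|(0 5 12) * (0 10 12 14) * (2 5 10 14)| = |(0 10 12 14)(2 5)| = 4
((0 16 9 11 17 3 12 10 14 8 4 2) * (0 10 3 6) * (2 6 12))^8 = ((0 16 9 11 17 12 3 2 10 14 8 4 6))^8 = (0 10 11 4 3 16 14 17 6 2 9 8 12)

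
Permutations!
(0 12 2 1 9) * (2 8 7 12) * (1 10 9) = (0 2 10 9)(7 12 8) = [2, 1, 10, 3, 4, 5, 6, 12, 7, 0, 9, 11, 8]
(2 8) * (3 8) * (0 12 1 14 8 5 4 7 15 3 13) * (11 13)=(0 12 1 14 8 2 11 13)(3 5 4 7 15)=[12, 14, 11, 5, 7, 4, 6, 15, 2, 9, 10, 13, 1, 0, 8, 3]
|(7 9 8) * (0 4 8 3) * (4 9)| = 3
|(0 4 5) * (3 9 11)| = 3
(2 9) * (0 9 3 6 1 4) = (0 9 2 3 6 1 4) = [9, 4, 3, 6, 0, 5, 1, 7, 8, 2]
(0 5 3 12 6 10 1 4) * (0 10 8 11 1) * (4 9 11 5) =(0 4 10)(1 9 11)(3 12 6 8 5) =[4, 9, 2, 12, 10, 3, 8, 7, 5, 11, 0, 1, 6]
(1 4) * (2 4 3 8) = (1 3 8 2 4) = [0, 3, 4, 8, 1, 5, 6, 7, 2]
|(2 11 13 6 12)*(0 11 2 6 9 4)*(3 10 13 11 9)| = |(0 9 4)(3 10 13)(6 12)| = 6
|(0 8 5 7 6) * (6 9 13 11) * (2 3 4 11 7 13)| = 11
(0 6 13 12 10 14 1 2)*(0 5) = [6, 2, 5, 3, 4, 0, 13, 7, 8, 9, 14, 11, 10, 12, 1] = (0 6 13 12 10 14 1 2 5)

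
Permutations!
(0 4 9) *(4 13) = (0 13 4 9) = [13, 1, 2, 3, 9, 5, 6, 7, 8, 0, 10, 11, 12, 4]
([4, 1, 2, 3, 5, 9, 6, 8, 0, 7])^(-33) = [9, 1, 2, 3, 7, 8, 6, 4, 5, 0]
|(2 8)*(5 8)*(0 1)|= 6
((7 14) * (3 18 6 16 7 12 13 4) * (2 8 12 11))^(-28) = ((2 8 12 13 4 3 18 6 16 7 14 11))^(-28) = (2 16 4)(3 8 7)(6 13 11)(12 14 18)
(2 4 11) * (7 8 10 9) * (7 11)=(2 4 7 8 10 9 11)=[0, 1, 4, 3, 7, 5, 6, 8, 10, 11, 9, 2]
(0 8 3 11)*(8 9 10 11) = (0 9 10 11)(3 8) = [9, 1, 2, 8, 4, 5, 6, 7, 3, 10, 11, 0]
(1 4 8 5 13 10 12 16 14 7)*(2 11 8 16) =(1 4 16 14 7)(2 11 8 5 13 10 12) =[0, 4, 11, 3, 16, 13, 6, 1, 5, 9, 12, 8, 2, 10, 7, 15, 14]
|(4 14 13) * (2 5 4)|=5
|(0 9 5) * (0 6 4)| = |(0 9 5 6 4)| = 5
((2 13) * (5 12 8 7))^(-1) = (2 13)(5 7 8 12)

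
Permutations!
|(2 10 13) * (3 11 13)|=|(2 10 3 11 13)|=5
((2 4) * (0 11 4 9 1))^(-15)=((0 11 4 2 9 1))^(-15)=(0 2)(1 4)(9 11)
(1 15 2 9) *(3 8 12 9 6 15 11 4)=(1 11 4 3 8 12 9)(2 6 15)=[0, 11, 6, 8, 3, 5, 15, 7, 12, 1, 10, 4, 9, 13, 14, 2]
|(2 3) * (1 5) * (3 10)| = 6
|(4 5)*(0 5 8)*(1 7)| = 4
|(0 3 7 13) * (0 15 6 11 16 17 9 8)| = |(0 3 7 13 15 6 11 16 17 9 8)| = 11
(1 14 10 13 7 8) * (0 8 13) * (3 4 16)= (0 8 1 14 10)(3 4 16)(7 13)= [8, 14, 2, 4, 16, 5, 6, 13, 1, 9, 0, 11, 12, 7, 10, 15, 3]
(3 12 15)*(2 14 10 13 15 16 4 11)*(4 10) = (2 14 4 11)(3 12 16 10 13 15) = [0, 1, 14, 12, 11, 5, 6, 7, 8, 9, 13, 2, 16, 15, 4, 3, 10]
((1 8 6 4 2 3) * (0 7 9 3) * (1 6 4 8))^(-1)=(0 2 4 8 6 3 9 7)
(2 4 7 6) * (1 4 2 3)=[0, 4, 2, 1, 7, 5, 3, 6]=(1 4 7 6 3)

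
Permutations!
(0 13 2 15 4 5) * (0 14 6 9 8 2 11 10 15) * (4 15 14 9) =(15)(0 13 11 10 14 6 4 5 9 8 2) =[13, 1, 0, 3, 5, 9, 4, 7, 2, 8, 14, 10, 12, 11, 6, 15]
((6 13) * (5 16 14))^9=(16)(6 13)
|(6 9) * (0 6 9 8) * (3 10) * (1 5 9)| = 6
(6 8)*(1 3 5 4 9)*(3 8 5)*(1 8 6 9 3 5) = [0, 6, 2, 5, 3, 4, 1, 7, 9, 8] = (1 6)(3 5 4)(8 9)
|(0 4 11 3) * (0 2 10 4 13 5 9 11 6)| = 10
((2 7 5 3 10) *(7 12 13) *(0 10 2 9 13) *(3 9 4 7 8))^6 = ((0 10 4 7 5 9 13 8 3 2 12))^6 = (0 13 10 8 4 3 7 2 5 12 9)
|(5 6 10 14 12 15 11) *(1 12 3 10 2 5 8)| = 15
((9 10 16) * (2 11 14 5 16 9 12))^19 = (2 11 14 5 16 12)(9 10)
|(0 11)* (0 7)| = 3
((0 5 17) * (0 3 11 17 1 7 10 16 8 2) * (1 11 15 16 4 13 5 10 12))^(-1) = (0 2 8 16 15 3 17 11 5 13 4 10)(1 12 7)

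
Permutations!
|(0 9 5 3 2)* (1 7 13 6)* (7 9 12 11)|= |(0 12 11 7 13 6 1 9 5 3 2)|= 11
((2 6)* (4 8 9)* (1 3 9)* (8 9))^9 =(2 6)(4 9)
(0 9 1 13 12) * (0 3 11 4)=(0 9 1 13 12 3 11 4)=[9, 13, 2, 11, 0, 5, 6, 7, 8, 1, 10, 4, 3, 12]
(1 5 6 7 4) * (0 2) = (0 2)(1 5 6 7 4) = [2, 5, 0, 3, 1, 6, 7, 4]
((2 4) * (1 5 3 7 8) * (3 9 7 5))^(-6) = ((1 3 5 9 7 8)(2 4))^(-6) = (9)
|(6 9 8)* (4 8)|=|(4 8 6 9)|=4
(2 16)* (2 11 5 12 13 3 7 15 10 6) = [0, 1, 16, 7, 4, 12, 2, 15, 8, 9, 6, 5, 13, 3, 14, 10, 11] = (2 16 11 5 12 13 3 7 15 10 6)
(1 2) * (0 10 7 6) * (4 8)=(0 10 7 6)(1 2)(4 8)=[10, 2, 1, 3, 8, 5, 0, 6, 4, 9, 7]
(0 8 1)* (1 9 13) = [8, 0, 2, 3, 4, 5, 6, 7, 9, 13, 10, 11, 12, 1] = (0 8 9 13 1)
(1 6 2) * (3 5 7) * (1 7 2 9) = (1 6 9)(2 7 3 5) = [0, 6, 7, 5, 4, 2, 9, 3, 8, 1]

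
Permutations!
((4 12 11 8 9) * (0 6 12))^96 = ((0 6 12 11 8 9 4))^96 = (0 9 11 6 4 8 12)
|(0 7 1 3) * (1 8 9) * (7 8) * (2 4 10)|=15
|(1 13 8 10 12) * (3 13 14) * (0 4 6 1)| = |(0 4 6 1 14 3 13 8 10 12)| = 10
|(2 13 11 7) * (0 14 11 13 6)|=6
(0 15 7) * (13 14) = (0 15 7)(13 14) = [15, 1, 2, 3, 4, 5, 6, 0, 8, 9, 10, 11, 12, 14, 13, 7]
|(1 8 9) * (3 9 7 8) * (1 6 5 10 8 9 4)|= 6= |(1 3 4)(5 10 8 7 9 6)|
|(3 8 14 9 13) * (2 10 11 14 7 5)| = 10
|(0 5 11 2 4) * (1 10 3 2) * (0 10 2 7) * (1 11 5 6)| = 8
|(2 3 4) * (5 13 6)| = |(2 3 4)(5 13 6)| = 3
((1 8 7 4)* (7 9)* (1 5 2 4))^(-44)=(9)(2 4 5)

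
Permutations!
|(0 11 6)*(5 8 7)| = |(0 11 6)(5 8 7)| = 3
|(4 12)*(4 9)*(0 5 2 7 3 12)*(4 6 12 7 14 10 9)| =|(0 5 2 14 10 9 6 12 4)(3 7)| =18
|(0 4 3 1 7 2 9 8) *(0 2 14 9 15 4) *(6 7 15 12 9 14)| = |(1 15 4 3)(2 12 9 8)(6 7)| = 4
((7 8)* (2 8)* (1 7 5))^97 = ((1 7 2 8 5))^97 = (1 2 5 7 8)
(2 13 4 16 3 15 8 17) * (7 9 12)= (2 13 4 16 3 15 8 17)(7 9 12)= [0, 1, 13, 15, 16, 5, 6, 9, 17, 12, 10, 11, 7, 4, 14, 8, 3, 2]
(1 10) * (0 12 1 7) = [12, 10, 2, 3, 4, 5, 6, 0, 8, 9, 7, 11, 1] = (0 12 1 10 7)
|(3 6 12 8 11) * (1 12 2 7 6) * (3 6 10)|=|(1 12 8 11 6 2 7 10 3)|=9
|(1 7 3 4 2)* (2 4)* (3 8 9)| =6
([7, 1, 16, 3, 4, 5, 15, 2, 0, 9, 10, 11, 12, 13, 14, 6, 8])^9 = (0 8 16 2 7)(6 15)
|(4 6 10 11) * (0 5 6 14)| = |(0 5 6 10 11 4 14)| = 7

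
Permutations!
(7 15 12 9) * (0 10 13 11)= (0 10 13 11)(7 15 12 9)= [10, 1, 2, 3, 4, 5, 6, 15, 8, 7, 13, 0, 9, 11, 14, 12]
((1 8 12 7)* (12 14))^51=(1 8 14 12 7)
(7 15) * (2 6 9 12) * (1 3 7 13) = (1 3 7 15 13)(2 6 9 12) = [0, 3, 6, 7, 4, 5, 9, 15, 8, 12, 10, 11, 2, 1, 14, 13]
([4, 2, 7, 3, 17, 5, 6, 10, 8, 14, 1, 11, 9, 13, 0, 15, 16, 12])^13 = [4, 2, 7, 3, 17, 5, 6, 10, 8, 14, 1, 11, 9, 13, 0, 15, 16, 12]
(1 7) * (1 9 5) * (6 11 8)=(1 7 9 5)(6 11 8)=[0, 7, 2, 3, 4, 1, 11, 9, 6, 5, 10, 8]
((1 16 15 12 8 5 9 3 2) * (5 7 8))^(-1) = (1 2 3 9 5 12 15 16)(7 8)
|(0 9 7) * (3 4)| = |(0 9 7)(3 4)| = 6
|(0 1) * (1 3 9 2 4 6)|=|(0 3 9 2 4 6 1)|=7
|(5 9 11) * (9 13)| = |(5 13 9 11)| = 4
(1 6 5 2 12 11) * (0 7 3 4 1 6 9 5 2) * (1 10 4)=(0 7 3 1 9 5)(2 12 11 6)(4 10)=[7, 9, 12, 1, 10, 0, 2, 3, 8, 5, 4, 6, 11]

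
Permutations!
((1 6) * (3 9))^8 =((1 6)(3 9))^8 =(9)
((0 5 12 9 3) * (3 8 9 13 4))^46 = ((0 5 12 13 4 3)(8 9))^46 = (0 4 12)(3 13 5)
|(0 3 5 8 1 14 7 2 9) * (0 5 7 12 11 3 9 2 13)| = 11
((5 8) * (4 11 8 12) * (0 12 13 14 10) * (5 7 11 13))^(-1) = (0 10 14 13 4 12)(7 8 11)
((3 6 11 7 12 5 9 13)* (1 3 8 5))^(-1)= (1 12 7 11 6 3)(5 8 13 9)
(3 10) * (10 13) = (3 13 10) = [0, 1, 2, 13, 4, 5, 6, 7, 8, 9, 3, 11, 12, 10]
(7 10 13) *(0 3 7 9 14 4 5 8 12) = (0 3 7 10 13 9 14 4 5 8 12) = [3, 1, 2, 7, 5, 8, 6, 10, 12, 14, 13, 11, 0, 9, 4]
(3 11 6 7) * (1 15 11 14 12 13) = (1 15 11 6 7 3 14 12 13) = [0, 15, 2, 14, 4, 5, 7, 3, 8, 9, 10, 6, 13, 1, 12, 11]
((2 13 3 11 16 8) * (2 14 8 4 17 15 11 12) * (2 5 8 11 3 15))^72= (17)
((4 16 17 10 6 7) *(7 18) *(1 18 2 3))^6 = ((1 18 7 4 16 17 10 6 2 3))^6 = (1 10 7 2 16)(3 17 18 6 4)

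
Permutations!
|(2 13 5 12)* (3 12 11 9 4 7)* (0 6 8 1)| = 36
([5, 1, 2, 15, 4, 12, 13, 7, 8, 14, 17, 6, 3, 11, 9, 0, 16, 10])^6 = [5, 1, 2, 15, 4, 12, 6, 7, 8, 9, 10, 11, 3, 13, 14, 0, 16, 17]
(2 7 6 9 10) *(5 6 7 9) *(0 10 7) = (0 10 2 9 7)(5 6) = [10, 1, 9, 3, 4, 6, 5, 0, 8, 7, 2]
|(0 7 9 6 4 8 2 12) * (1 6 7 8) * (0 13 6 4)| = |(0 8 2 12 13 6)(1 4)(7 9)| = 6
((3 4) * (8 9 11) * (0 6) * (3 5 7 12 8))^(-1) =(0 6)(3 11 9 8 12 7 5 4)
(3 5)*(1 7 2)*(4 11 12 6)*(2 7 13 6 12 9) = (1 13 6 4 11 9 2)(3 5) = [0, 13, 1, 5, 11, 3, 4, 7, 8, 2, 10, 9, 12, 6]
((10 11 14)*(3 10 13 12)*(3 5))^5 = ((3 10 11 14 13 12 5))^5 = (3 12 14 10 5 13 11)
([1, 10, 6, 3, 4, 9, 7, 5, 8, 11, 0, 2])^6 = [0, 1, 2, 3, 4, 5, 6, 7, 8, 9, 10, 11]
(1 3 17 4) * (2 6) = [0, 3, 6, 17, 1, 5, 2, 7, 8, 9, 10, 11, 12, 13, 14, 15, 16, 4] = (1 3 17 4)(2 6)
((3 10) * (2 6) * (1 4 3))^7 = (1 10 3 4)(2 6)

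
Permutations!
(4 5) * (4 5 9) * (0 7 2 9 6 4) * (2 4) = (0 7 4 6 2 9) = [7, 1, 9, 3, 6, 5, 2, 4, 8, 0]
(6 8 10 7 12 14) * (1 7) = (1 7 12 14 6 8 10) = [0, 7, 2, 3, 4, 5, 8, 12, 10, 9, 1, 11, 14, 13, 6]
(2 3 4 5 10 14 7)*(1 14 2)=[0, 14, 3, 4, 5, 10, 6, 1, 8, 9, 2, 11, 12, 13, 7]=(1 14 7)(2 3 4 5 10)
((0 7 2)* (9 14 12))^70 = (0 7 2)(9 14 12)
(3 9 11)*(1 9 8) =(1 9 11 3 8) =[0, 9, 2, 8, 4, 5, 6, 7, 1, 11, 10, 3]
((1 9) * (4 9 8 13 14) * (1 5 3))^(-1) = (1 3 5 9 4 14 13 8)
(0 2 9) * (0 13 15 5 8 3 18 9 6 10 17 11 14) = (0 2 6 10 17 11 14)(3 18 9 13 15 5 8) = [2, 1, 6, 18, 4, 8, 10, 7, 3, 13, 17, 14, 12, 15, 0, 5, 16, 11, 9]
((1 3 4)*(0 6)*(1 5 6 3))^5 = ((0 3 4 5 6))^5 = (6)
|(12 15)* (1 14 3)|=6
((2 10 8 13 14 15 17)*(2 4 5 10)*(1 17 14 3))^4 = ((1 17 4 5 10 8 13 3)(14 15))^4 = (1 10)(3 5)(4 13)(8 17)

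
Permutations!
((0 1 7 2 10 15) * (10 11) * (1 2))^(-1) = ((0 2 11 10 15)(1 7))^(-1) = (0 15 10 11 2)(1 7)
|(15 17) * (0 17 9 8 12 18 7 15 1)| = 6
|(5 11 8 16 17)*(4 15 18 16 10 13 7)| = 11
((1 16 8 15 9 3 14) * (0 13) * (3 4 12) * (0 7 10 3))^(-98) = ((0 13 7 10 3 14 1 16 8 15 9 4 12))^(-98) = (0 1 12 14 4 3 9 10 15 7 8 13 16)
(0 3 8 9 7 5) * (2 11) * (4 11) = (0 3 8 9 7 5)(2 4 11) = [3, 1, 4, 8, 11, 0, 6, 5, 9, 7, 10, 2]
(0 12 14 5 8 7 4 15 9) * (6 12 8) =[8, 1, 2, 3, 15, 6, 12, 4, 7, 0, 10, 11, 14, 13, 5, 9] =(0 8 7 4 15 9)(5 6 12 14)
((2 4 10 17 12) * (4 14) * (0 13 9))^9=((0 13 9)(2 14 4 10 17 12))^9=(2 10)(4 12)(14 17)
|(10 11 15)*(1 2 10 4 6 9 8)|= |(1 2 10 11 15 4 6 9 8)|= 9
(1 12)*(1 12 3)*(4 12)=[0, 3, 2, 1, 12, 5, 6, 7, 8, 9, 10, 11, 4]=(1 3)(4 12)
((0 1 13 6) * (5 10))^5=((0 1 13 6)(5 10))^5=(0 1 13 6)(5 10)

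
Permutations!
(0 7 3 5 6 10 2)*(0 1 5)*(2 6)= [7, 5, 1, 0, 4, 2, 10, 3, 8, 9, 6]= (0 7 3)(1 5 2)(6 10)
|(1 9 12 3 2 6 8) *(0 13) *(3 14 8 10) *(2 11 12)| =10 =|(0 13)(1 9 2 6 10 3 11 12 14 8)|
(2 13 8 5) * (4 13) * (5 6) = (2 4 13 8 6 5) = [0, 1, 4, 3, 13, 2, 5, 7, 6, 9, 10, 11, 12, 8]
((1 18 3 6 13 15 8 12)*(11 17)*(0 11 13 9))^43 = ((0 11 17 13 15 8 12 1 18 3 6 9))^43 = (0 1 17 3 15 9 12 11 18 13 6 8)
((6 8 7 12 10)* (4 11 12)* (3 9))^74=((3 9)(4 11 12 10 6 8 7))^74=(4 6 11 8 12 7 10)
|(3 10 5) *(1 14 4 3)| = 6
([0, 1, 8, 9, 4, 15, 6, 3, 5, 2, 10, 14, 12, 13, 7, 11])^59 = [0, 1, 14, 15, 4, 3, 6, 5, 7, 11, 10, 2, 12, 13, 8, 9]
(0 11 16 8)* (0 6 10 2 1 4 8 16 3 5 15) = (16)(0 11 3 5 15)(1 4 8 6 10 2) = [11, 4, 1, 5, 8, 15, 10, 7, 6, 9, 2, 3, 12, 13, 14, 0, 16]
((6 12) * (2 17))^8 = ((2 17)(6 12))^8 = (17)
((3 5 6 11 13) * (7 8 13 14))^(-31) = ((3 5 6 11 14 7 8 13))^(-31) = (3 5 6 11 14 7 8 13)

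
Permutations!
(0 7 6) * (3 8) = (0 7 6)(3 8) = [7, 1, 2, 8, 4, 5, 0, 6, 3]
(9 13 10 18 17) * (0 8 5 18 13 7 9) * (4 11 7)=(0 8 5 18 17)(4 11 7 9)(10 13)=[8, 1, 2, 3, 11, 18, 6, 9, 5, 4, 13, 7, 12, 10, 14, 15, 16, 0, 17]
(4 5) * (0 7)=(0 7)(4 5)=[7, 1, 2, 3, 5, 4, 6, 0]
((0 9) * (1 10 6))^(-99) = (10)(0 9)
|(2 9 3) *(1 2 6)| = |(1 2 9 3 6)| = 5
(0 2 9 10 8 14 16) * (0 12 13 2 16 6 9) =[16, 1, 0, 3, 4, 5, 9, 7, 14, 10, 8, 11, 13, 2, 6, 15, 12] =(0 16 12 13 2)(6 9 10 8 14)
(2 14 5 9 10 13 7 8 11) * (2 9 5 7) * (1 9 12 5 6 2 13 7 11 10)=(1 9)(2 14 11 12 5 6)(7 8 10)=[0, 9, 14, 3, 4, 6, 2, 8, 10, 1, 7, 12, 5, 13, 11]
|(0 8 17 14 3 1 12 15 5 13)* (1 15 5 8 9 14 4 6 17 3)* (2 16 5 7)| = 30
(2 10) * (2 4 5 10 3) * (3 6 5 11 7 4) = (2 6 5 10 3)(4 11 7) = [0, 1, 6, 2, 11, 10, 5, 4, 8, 9, 3, 7]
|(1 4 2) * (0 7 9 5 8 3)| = |(0 7 9 5 8 3)(1 4 2)| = 6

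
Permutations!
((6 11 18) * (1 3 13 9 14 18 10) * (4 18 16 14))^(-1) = ((1 3 13 9 4 18 6 11 10)(14 16))^(-1) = (1 10 11 6 18 4 9 13 3)(14 16)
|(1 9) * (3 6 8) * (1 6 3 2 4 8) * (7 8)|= |(1 9 6)(2 4 7 8)|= 12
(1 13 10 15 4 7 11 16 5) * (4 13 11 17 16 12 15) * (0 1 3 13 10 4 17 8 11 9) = (0 1 9)(3 13 4 7 8 11 12 15 10 17 16 5) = [1, 9, 2, 13, 7, 3, 6, 8, 11, 0, 17, 12, 15, 4, 14, 10, 5, 16]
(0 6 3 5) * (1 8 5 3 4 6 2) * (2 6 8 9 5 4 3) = (0 6 3 2 1 9 5)(4 8) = [6, 9, 1, 2, 8, 0, 3, 7, 4, 5]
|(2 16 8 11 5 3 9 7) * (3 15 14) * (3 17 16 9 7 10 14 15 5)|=10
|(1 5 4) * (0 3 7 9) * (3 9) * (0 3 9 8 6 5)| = |(0 8 6 5 4 1)(3 7 9)| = 6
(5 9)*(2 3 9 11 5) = (2 3 9)(5 11) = [0, 1, 3, 9, 4, 11, 6, 7, 8, 2, 10, 5]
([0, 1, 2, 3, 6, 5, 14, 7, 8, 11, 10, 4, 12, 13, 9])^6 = [0, 1, 2, 3, 6, 5, 14, 7, 8, 11, 10, 4, 12, 13, 9]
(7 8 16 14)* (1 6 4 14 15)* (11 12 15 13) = [0, 6, 2, 3, 14, 5, 4, 8, 16, 9, 10, 12, 15, 11, 7, 1, 13] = (1 6 4 14 7 8 16 13 11 12 15)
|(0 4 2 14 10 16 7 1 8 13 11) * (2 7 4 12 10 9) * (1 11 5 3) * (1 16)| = 12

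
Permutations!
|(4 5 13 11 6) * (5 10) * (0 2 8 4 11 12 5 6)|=|(0 2 8 4 10 6 11)(5 13 12)|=21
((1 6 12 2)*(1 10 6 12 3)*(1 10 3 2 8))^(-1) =((1 12 8)(2 3 10 6))^(-1) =(1 8 12)(2 6 10 3)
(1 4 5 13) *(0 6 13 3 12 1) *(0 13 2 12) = (13)(0 6 2 12 1 4 5 3) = [6, 4, 12, 0, 5, 3, 2, 7, 8, 9, 10, 11, 1, 13]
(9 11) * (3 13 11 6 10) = (3 13 11 9 6 10) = [0, 1, 2, 13, 4, 5, 10, 7, 8, 6, 3, 9, 12, 11]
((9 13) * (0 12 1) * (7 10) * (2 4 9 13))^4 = ((13)(0 12 1)(2 4 9)(7 10))^4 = (13)(0 12 1)(2 4 9)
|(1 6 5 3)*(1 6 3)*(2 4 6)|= |(1 3 2 4 6 5)|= 6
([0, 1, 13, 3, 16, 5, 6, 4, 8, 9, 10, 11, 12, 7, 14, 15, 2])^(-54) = (2 13 7 4 16)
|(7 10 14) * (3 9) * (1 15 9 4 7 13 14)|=|(1 15 9 3 4 7 10)(13 14)|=14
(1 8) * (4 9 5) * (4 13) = (1 8)(4 9 5 13) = [0, 8, 2, 3, 9, 13, 6, 7, 1, 5, 10, 11, 12, 4]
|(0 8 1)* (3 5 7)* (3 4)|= |(0 8 1)(3 5 7 4)|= 12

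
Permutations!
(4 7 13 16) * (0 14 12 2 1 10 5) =(0 14 12 2 1 10 5)(4 7 13 16) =[14, 10, 1, 3, 7, 0, 6, 13, 8, 9, 5, 11, 2, 16, 12, 15, 4]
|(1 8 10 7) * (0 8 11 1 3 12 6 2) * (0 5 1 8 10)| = 11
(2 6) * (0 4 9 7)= (0 4 9 7)(2 6)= [4, 1, 6, 3, 9, 5, 2, 0, 8, 7]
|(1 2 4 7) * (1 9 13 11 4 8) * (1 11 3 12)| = 10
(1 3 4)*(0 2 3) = (0 2 3 4 1) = [2, 0, 3, 4, 1]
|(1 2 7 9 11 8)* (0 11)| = 7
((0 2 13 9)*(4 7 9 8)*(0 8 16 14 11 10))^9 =((0 2 13 16 14 11 10)(4 7 9 8))^9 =(0 13 14 10 2 16 11)(4 7 9 8)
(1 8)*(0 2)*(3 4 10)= (0 2)(1 8)(3 4 10)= [2, 8, 0, 4, 10, 5, 6, 7, 1, 9, 3]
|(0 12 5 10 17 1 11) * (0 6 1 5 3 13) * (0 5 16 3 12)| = 6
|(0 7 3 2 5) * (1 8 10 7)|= 8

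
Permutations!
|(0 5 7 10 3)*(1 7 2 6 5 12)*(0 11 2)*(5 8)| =|(0 12 1 7 10 3 11 2 6 8 5)| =11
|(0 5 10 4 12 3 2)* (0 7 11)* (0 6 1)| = |(0 5 10 4 12 3 2 7 11 6 1)| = 11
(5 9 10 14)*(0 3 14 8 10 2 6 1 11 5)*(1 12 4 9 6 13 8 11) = (0 3 14)(2 13 8 10 11 5 6 12 4 9) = [3, 1, 13, 14, 9, 6, 12, 7, 10, 2, 11, 5, 4, 8, 0]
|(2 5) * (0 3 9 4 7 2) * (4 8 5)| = |(0 3 9 8 5)(2 4 7)| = 15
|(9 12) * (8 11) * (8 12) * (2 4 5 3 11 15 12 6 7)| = |(2 4 5 3 11 6 7)(8 15 12 9)| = 28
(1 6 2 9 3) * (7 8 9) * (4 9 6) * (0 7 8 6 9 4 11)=[7, 11, 8, 1, 4, 5, 2, 6, 9, 3, 10, 0]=(0 7 6 2 8 9 3 1 11)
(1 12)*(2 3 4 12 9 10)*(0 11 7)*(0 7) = (0 11)(1 9 10 2 3 4 12) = [11, 9, 3, 4, 12, 5, 6, 7, 8, 10, 2, 0, 1]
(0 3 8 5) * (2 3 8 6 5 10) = (0 8 10 2 3 6 5) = [8, 1, 3, 6, 4, 0, 5, 7, 10, 9, 2]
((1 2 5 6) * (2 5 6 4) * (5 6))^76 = ((1 6)(2 5 4))^76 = (6)(2 5 4)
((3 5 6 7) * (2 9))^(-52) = ((2 9)(3 5 6 7))^(-52) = (9)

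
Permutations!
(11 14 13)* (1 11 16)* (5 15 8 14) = (1 11 5 15 8 14 13 16) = [0, 11, 2, 3, 4, 15, 6, 7, 14, 9, 10, 5, 12, 16, 13, 8, 1]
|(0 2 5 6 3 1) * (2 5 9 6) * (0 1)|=6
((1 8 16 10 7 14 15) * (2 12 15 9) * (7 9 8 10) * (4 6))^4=((1 10 9 2 12 15)(4 6)(7 14 8 16))^4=(16)(1 12 9)(2 10 15)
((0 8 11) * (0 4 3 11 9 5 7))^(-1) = ((0 8 9 5 7)(3 11 4))^(-1) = (0 7 5 9 8)(3 4 11)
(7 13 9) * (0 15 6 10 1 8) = [15, 8, 2, 3, 4, 5, 10, 13, 0, 7, 1, 11, 12, 9, 14, 6] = (0 15 6 10 1 8)(7 13 9)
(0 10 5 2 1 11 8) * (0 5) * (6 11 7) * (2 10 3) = (0 3 2 1 7 6 11 8 5 10) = [3, 7, 1, 2, 4, 10, 11, 6, 5, 9, 0, 8]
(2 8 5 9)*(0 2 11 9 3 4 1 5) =(0 2 8)(1 5 3 4)(9 11) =[2, 5, 8, 4, 1, 3, 6, 7, 0, 11, 10, 9]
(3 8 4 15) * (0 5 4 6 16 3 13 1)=(0 5 4 15 13 1)(3 8 6 16)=[5, 0, 2, 8, 15, 4, 16, 7, 6, 9, 10, 11, 12, 1, 14, 13, 3]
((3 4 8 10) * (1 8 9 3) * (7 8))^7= (1 10 8 7)(3 4 9)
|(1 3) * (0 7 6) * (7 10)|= |(0 10 7 6)(1 3)|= 4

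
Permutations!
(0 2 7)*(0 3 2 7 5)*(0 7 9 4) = (0 9 4)(2 5 7 3) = [9, 1, 5, 2, 0, 7, 6, 3, 8, 4]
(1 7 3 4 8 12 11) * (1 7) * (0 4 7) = (0 4 8 12 11)(3 7) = [4, 1, 2, 7, 8, 5, 6, 3, 12, 9, 10, 0, 11]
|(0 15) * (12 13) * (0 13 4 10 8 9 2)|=|(0 15 13 12 4 10 8 9 2)|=9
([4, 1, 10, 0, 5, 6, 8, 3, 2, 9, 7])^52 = [7, 1, 6, 10, 3, 0, 4, 2, 5, 9, 8]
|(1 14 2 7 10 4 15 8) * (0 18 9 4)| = 11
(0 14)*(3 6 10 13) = (0 14)(3 6 10 13) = [14, 1, 2, 6, 4, 5, 10, 7, 8, 9, 13, 11, 12, 3, 0]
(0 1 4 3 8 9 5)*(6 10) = [1, 4, 2, 8, 3, 0, 10, 7, 9, 5, 6] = (0 1 4 3 8 9 5)(6 10)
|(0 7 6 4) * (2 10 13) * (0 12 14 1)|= |(0 7 6 4 12 14 1)(2 10 13)|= 21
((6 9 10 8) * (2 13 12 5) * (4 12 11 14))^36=(2 13 11 14 4 12 5)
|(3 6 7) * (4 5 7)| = |(3 6 4 5 7)| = 5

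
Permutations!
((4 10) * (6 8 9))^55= ((4 10)(6 8 9))^55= (4 10)(6 8 9)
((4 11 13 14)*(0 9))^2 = (4 13)(11 14)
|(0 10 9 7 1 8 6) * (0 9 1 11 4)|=|(0 10 1 8 6 9 7 11 4)|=9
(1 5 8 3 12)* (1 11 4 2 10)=(1 5 8 3 12 11 4 2 10)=[0, 5, 10, 12, 2, 8, 6, 7, 3, 9, 1, 4, 11]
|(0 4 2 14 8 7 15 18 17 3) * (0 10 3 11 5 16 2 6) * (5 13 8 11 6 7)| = 14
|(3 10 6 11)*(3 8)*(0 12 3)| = |(0 12 3 10 6 11 8)| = 7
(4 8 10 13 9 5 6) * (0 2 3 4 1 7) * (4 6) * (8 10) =(0 2 3 6 1 7)(4 10 13 9 5) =[2, 7, 3, 6, 10, 4, 1, 0, 8, 5, 13, 11, 12, 9]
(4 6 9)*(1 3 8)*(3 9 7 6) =(1 9 4 3 8)(6 7) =[0, 9, 2, 8, 3, 5, 7, 6, 1, 4]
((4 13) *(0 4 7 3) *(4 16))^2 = ((0 16 4 13 7 3))^2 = (0 4 7)(3 16 13)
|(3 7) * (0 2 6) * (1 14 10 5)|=|(0 2 6)(1 14 10 5)(3 7)|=12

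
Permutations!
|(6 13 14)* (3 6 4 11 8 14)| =|(3 6 13)(4 11 8 14)| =12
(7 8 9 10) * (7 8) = (8 9 10) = [0, 1, 2, 3, 4, 5, 6, 7, 9, 10, 8]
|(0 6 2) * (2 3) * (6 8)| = |(0 8 6 3 2)| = 5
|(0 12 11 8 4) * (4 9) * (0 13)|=|(0 12 11 8 9 4 13)|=7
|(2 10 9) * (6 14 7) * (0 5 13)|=|(0 5 13)(2 10 9)(6 14 7)|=3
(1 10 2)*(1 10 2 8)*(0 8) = (0 8 1 2 10) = [8, 2, 10, 3, 4, 5, 6, 7, 1, 9, 0]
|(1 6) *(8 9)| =2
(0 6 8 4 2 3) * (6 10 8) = (0 10 8 4 2 3) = [10, 1, 3, 0, 2, 5, 6, 7, 4, 9, 8]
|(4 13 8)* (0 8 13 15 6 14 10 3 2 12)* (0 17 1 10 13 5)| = 24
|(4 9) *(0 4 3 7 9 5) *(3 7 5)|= 4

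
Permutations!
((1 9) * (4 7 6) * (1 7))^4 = (1 4 6 7 9)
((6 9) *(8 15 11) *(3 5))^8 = ((3 5)(6 9)(8 15 11))^8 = (8 11 15)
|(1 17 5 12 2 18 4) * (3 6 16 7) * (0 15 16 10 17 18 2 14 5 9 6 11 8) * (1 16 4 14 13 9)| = |(0 15 4 16 7 3 11 8)(1 18 14 5 12 13 9 6 10 17)| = 40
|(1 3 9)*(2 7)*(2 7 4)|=6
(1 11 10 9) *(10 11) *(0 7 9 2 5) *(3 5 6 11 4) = [7, 10, 6, 5, 3, 0, 11, 9, 8, 1, 2, 4] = (0 7 9 1 10 2 6 11 4 3 5)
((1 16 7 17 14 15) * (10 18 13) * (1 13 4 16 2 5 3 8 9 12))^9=((1 2 5 3 8 9 12)(4 16 7 17 14 15 13 10 18))^9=(18)(1 5 8 12 2 3 9)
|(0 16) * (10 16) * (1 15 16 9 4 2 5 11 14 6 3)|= 13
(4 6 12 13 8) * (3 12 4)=(3 12 13 8)(4 6)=[0, 1, 2, 12, 6, 5, 4, 7, 3, 9, 10, 11, 13, 8]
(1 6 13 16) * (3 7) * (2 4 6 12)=(1 12 2 4 6 13 16)(3 7)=[0, 12, 4, 7, 6, 5, 13, 3, 8, 9, 10, 11, 2, 16, 14, 15, 1]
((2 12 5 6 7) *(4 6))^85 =(2 12 5 4 6 7)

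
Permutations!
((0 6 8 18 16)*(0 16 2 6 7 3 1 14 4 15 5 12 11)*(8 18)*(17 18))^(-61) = ((0 7 3 1 14 4 15 5 12 11)(2 6 17 18))^(-61) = (0 11 12 5 15 4 14 1 3 7)(2 18 17 6)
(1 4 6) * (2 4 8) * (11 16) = (1 8 2 4 6)(11 16) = [0, 8, 4, 3, 6, 5, 1, 7, 2, 9, 10, 16, 12, 13, 14, 15, 11]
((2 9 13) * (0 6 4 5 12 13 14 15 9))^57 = (15)(0 6 4 5 12 13 2)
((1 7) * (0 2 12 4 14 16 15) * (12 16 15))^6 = ((0 2 16 12 4 14 15)(1 7))^6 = (0 15 14 4 12 16 2)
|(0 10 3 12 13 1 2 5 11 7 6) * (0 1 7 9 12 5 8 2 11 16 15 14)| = 14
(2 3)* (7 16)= (2 3)(7 16)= [0, 1, 3, 2, 4, 5, 6, 16, 8, 9, 10, 11, 12, 13, 14, 15, 7]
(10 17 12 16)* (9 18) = (9 18)(10 17 12 16) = [0, 1, 2, 3, 4, 5, 6, 7, 8, 18, 17, 11, 16, 13, 14, 15, 10, 12, 9]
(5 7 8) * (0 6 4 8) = (0 6 4 8 5 7) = [6, 1, 2, 3, 8, 7, 4, 0, 5]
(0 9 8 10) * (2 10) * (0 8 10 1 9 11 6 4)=(0 11 6 4)(1 9 10 8 2)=[11, 9, 1, 3, 0, 5, 4, 7, 2, 10, 8, 6]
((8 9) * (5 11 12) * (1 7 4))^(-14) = ((1 7 4)(5 11 12)(8 9))^(-14) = (1 7 4)(5 11 12)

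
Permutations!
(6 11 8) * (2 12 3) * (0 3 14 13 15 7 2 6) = (0 3 6 11 8)(2 12 14 13 15 7) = [3, 1, 12, 6, 4, 5, 11, 2, 0, 9, 10, 8, 14, 15, 13, 7]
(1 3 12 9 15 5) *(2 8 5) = (1 3 12 9 15 2 8 5) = [0, 3, 8, 12, 4, 1, 6, 7, 5, 15, 10, 11, 9, 13, 14, 2]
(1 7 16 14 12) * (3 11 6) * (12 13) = (1 7 16 14 13 12)(3 11 6) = [0, 7, 2, 11, 4, 5, 3, 16, 8, 9, 10, 6, 1, 12, 13, 15, 14]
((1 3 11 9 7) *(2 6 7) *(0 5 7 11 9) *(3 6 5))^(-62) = (0 3 9 2 5 7 1 6 11)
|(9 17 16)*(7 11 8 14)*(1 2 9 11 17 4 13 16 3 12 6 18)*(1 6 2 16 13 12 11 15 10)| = 12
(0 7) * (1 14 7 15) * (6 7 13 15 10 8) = (0 10 8 6 7)(1 14 13 15) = [10, 14, 2, 3, 4, 5, 7, 0, 6, 9, 8, 11, 12, 15, 13, 1]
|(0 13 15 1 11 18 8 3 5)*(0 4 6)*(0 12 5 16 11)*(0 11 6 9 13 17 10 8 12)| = 63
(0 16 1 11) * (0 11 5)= (0 16 1 5)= [16, 5, 2, 3, 4, 0, 6, 7, 8, 9, 10, 11, 12, 13, 14, 15, 1]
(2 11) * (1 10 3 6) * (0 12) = (0 12)(1 10 3 6)(2 11) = [12, 10, 11, 6, 4, 5, 1, 7, 8, 9, 3, 2, 0]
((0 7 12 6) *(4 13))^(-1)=((0 7 12 6)(4 13))^(-1)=(0 6 12 7)(4 13)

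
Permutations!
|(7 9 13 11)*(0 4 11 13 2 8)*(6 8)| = |(13)(0 4 11 7 9 2 6 8)| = 8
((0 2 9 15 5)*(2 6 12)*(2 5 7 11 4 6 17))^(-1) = (0 5 12 6 4 11 7 15 9 2 17)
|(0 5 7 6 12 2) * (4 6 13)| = |(0 5 7 13 4 6 12 2)| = 8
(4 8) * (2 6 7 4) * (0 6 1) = [6, 0, 1, 3, 8, 5, 7, 4, 2] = (0 6 7 4 8 2 1)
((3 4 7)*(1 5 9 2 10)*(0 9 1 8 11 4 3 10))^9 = (1 5)(4 11 8 10 7)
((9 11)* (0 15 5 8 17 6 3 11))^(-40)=(0 6 15 3 5 11 8 9 17)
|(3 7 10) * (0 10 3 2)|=6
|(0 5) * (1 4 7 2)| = |(0 5)(1 4 7 2)| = 4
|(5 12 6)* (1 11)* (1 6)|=|(1 11 6 5 12)|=5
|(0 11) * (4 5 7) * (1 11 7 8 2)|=8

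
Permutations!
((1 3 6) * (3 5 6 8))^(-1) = (1 6 5)(3 8)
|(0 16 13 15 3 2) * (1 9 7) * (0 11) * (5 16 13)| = 6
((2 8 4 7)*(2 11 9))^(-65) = (2 8 4 7 11 9)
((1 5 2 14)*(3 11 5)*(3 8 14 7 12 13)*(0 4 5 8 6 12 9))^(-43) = (0 9 7 2 5 4)(1 11 12 14 3 6 8 13)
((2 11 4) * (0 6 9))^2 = ((0 6 9)(2 11 4))^2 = (0 9 6)(2 4 11)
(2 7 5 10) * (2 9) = (2 7 5 10 9) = [0, 1, 7, 3, 4, 10, 6, 5, 8, 2, 9]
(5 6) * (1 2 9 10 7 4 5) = [0, 2, 9, 3, 5, 6, 1, 4, 8, 10, 7] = (1 2 9 10 7 4 5 6)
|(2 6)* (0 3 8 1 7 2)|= |(0 3 8 1 7 2 6)|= 7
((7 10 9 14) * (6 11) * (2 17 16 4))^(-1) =((2 17 16 4)(6 11)(7 10 9 14))^(-1) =(2 4 16 17)(6 11)(7 14 9 10)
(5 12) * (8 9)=(5 12)(8 9)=[0, 1, 2, 3, 4, 12, 6, 7, 9, 8, 10, 11, 5]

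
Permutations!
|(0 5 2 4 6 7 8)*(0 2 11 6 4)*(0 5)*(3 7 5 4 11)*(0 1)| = 8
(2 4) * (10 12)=(2 4)(10 12)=[0, 1, 4, 3, 2, 5, 6, 7, 8, 9, 12, 11, 10]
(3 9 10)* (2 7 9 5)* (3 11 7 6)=(2 6 3 5)(7 9 10 11)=[0, 1, 6, 5, 4, 2, 3, 9, 8, 10, 11, 7]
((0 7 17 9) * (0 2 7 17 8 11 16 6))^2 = ((0 17 9 2 7 8 11 16 6))^2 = (0 9 7 11 6 17 2 8 16)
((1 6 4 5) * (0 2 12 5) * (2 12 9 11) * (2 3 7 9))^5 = ((0 12 5 1 6 4)(3 7 9 11))^5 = (0 4 6 1 5 12)(3 7 9 11)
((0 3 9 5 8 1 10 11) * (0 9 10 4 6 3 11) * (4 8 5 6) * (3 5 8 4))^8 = ((0 11 9 6 5 8 1 4 3 10))^8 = (0 3 1 5 9)(4 8 6 11 10)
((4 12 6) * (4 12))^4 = ((6 12))^4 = (12)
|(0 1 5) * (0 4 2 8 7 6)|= |(0 1 5 4 2 8 7 6)|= 8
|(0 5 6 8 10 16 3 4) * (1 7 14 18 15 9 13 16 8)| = |(0 5 6 1 7 14 18 15 9 13 16 3 4)(8 10)| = 26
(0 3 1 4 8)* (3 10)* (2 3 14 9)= (0 10 14 9 2 3 1 4 8)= [10, 4, 3, 1, 8, 5, 6, 7, 0, 2, 14, 11, 12, 13, 9]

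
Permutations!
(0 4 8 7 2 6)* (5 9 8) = (0 4 5 9 8 7 2 6) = [4, 1, 6, 3, 5, 9, 0, 2, 7, 8]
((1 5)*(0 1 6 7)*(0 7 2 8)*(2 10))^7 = (10)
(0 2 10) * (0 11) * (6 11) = [2, 1, 10, 3, 4, 5, 11, 7, 8, 9, 6, 0] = (0 2 10 6 11)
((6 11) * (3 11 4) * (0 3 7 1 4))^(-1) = (0 6 11 3)(1 7 4)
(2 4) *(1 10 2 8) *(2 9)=[0, 10, 4, 3, 8, 5, 6, 7, 1, 2, 9]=(1 10 9 2 4 8)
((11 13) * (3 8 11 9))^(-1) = ((3 8 11 13 9))^(-1) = (3 9 13 11 8)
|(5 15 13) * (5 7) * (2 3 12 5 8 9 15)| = 20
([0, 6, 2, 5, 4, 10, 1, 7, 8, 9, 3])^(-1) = (1 6)(3 10 5)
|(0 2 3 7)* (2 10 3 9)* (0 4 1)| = 6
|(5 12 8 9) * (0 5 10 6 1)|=8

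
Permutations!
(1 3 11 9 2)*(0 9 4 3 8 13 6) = (0 9 2 1 8 13 6)(3 11 4) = [9, 8, 1, 11, 3, 5, 0, 7, 13, 2, 10, 4, 12, 6]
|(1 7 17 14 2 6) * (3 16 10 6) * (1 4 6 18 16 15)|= 42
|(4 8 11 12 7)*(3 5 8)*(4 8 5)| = |(3 4)(7 8 11 12)| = 4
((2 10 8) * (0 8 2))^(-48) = ((0 8)(2 10))^(-48) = (10)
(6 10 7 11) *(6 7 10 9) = (6 9)(7 11) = [0, 1, 2, 3, 4, 5, 9, 11, 8, 6, 10, 7]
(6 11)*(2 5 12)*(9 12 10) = (2 5 10 9 12)(6 11) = [0, 1, 5, 3, 4, 10, 11, 7, 8, 12, 9, 6, 2]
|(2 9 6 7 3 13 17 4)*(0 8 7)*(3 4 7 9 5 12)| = 8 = |(0 8 9 6)(2 5 12 3 13 17 7 4)|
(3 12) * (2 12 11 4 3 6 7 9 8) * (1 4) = (1 4 3 11)(2 12 6 7 9 8) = [0, 4, 12, 11, 3, 5, 7, 9, 2, 8, 10, 1, 6]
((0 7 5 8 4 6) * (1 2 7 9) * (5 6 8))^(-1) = (0 6 7 2 1 9)(4 8)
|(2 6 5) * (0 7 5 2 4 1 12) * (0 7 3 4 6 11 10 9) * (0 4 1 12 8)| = 36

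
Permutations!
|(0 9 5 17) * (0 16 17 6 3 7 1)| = 14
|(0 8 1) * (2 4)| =6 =|(0 8 1)(2 4)|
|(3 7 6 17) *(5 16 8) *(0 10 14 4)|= |(0 10 14 4)(3 7 6 17)(5 16 8)|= 12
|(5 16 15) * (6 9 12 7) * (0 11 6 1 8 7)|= 15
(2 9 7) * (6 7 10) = [0, 1, 9, 3, 4, 5, 7, 2, 8, 10, 6] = (2 9 10 6 7)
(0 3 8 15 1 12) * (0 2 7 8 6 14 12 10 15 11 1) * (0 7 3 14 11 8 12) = (0 14)(1 10 15 7 12 2 3 6 11) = [14, 10, 3, 6, 4, 5, 11, 12, 8, 9, 15, 1, 2, 13, 0, 7]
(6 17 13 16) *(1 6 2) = [0, 6, 1, 3, 4, 5, 17, 7, 8, 9, 10, 11, 12, 16, 14, 15, 2, 13] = (1 6 17 13 16 2)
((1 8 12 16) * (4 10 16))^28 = ((1 8 12 4 10 16))^28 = (1 10 12)(4 8 16)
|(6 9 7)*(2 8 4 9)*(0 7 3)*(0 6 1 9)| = 9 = |(0 7 1 9 3 6 2 8 4)|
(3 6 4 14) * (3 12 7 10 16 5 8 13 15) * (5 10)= [0, 1, 2, 6, 14, 8, 4, 5, 13, 9, 16, 11, 7, 15, 12, 3, 10]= (3 6 4 14 12 7 5 8 13 15)(10 16)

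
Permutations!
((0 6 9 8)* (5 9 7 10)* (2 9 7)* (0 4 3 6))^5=(2 6 3 4 8 9)(5 10 7)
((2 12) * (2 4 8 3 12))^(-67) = (3 12 4 8) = ((3 12 4 8))^(-67)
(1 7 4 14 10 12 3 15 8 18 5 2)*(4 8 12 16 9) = (1 7 8 18 5 2)(3 15 12)(4 14 10 16 9) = [0, 7, 1, 15, 14, 2, 6, 8, 18, 4, 16, 11, 3, 13, 10, 12, 9, 17, 5]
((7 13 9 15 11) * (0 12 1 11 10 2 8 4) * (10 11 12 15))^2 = (0 11 13 10 8)(2 4 15 7 9) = ((0 15 11 7 13 9 10 2 8 4)(1 12))^2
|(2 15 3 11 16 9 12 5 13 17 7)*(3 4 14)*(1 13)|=14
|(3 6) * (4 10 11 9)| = |(3 6)(4 10 11 9)| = 4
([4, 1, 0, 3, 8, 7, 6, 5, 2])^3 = (0 2 8 4)(5 7)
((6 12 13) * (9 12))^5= ((6 9 12 13))^5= (6 9 12 13)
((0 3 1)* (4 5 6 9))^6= (4 6)(5 9)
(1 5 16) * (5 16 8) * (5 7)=(1 16)(5 8 7)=[0, 16, 2, 3, 4, 8, 6, 5, 7, 9, 10, 11, 12, 13, 14, 15, 1]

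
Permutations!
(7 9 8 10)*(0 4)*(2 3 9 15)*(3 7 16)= (0 4)(2 7 15)(3 9 8 10 16)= [4, 1, 7, 9, 0, 5, 6, 15, 10, 8, 16, 11, 12, 13, 14, 2, 3]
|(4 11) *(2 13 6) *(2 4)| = |(2 13 6 4 11)| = 5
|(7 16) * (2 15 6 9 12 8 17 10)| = 8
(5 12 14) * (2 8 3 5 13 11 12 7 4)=(2 8 3 5 7 4)(11 12 14 13)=[0, 1, 8, 5, 2, 7, 6, 4, 3, 9, 10, 12, 14, 11, 13]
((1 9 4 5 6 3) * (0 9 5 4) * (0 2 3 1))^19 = (0 3 2 9)(1 5 6)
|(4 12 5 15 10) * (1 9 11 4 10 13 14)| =9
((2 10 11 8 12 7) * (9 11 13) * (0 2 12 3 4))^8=(0 4 3 8 11 9 13 10 2)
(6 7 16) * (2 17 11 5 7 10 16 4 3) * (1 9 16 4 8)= (1 9 16 6 10 4 3 2 17 11 5 7 8)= [0, 9, 17, 2, 3, 7, 10, 8, 1, 16, 4, 5, 12, 13, 14, 15, 6, 11]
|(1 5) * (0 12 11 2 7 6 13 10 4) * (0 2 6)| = 18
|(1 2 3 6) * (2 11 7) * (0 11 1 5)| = |(0 11 7 2 3 6 5)| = 7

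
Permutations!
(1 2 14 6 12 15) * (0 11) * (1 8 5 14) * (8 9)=(0 11)(1 2)(5 14 6 12 15 9 8)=[11, 2, 1, 3, 4, 14, 12, 7, 5, 8, 10, 0, 15, 13, 6, 9]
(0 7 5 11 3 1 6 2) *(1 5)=(0 7 1 6 2)(3 5 11)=[7, 6, 0, 5, 4, 11, 2, 1, 8, 9, 10, 3]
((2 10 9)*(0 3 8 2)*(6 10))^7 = ((0 3 8 2 6 10 9))^7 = (10)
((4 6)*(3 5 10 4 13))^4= (3 6 10)(4 5 13)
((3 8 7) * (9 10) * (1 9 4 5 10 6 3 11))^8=(1 9 6 3 8 7 11)(4 10 5)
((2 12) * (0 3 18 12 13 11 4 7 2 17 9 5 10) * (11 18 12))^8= (0 3 12 17 9 5 10)(2 18 4)(7 13 11)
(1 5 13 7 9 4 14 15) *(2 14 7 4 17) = (1 5 13 4 7 9 17 2 14 15) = [0, 5, 14, 3, 7, 13, 6, 9, 8, 17, 10, 11, 12, 4, 15, 1, 16, 2]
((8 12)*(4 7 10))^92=((4 7 10)(8 12))^92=(12)(4 10 7)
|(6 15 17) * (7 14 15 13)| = 6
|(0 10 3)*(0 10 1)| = 2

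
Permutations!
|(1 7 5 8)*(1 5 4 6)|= 4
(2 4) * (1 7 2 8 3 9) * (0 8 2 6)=(0 8 3 9 1 7 6)(2 4)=[8, 7, 4, 9, 2, 5, 0, 6, 3, 1]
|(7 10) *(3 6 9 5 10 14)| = |(3 6 9 5 10 7 14)| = 7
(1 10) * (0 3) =(0 3)(1 10) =[3, 10, 2, 0, 4, 5, 6, 7, 8, 9, 1]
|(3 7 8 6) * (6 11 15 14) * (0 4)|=14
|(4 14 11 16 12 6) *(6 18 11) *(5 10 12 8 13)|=24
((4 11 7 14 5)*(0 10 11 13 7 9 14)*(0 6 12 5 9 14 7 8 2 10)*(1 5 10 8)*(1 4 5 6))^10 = ((1 6 12 10 11 14 9 7)(2 8)(4 13))^10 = (1 12 11 9)(6 10 14 7)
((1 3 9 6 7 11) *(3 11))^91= (1 11)(3 7 6 9)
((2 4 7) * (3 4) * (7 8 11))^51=(2 8)(3 11)(4 7)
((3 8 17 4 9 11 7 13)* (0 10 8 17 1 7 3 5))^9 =((0 10 8 1 7 13 5)(3 17 4 9 11))^9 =(0 8 7 5 10 1 13)(3 11 9 4 17)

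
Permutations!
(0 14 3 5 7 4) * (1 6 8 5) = (0 14 3 1 6 8 5 7 4) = [14, 6, 2, 1, 0, 7, 8, 4, 5, 9, 10, 11, 12, 13, 3]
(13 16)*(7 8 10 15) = (7 8 10 15)(13 16) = [0, 1, 2, 3, 4, 5, 6, 8, 10, 9, 15, 11, 12, 16, 14, 7, 13]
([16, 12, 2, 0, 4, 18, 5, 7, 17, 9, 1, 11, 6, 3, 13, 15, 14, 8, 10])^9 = (0 3 13 14 16)(1 5)(6 10)(8 17)(12 18)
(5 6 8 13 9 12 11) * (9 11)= (5 6 8 13 11)(9 12)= [0, 1, 2, 3, 4, 6, 8, 7, 13, 12, 10, 5, 9, 11]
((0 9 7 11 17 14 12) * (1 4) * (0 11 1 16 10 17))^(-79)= ((0 9 7 1 4 16 10 17 14 12 11))^(-79)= (0 12 17 16 1 9 11 14 10 4 7)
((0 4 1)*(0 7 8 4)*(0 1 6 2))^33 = (0 6 8 1 2 4 7)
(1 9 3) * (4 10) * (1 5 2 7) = (1 9 3 5 2 7)(4 10) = [0, 9, 7, 5, 10, 2, 6, 1, 8, 3, 4]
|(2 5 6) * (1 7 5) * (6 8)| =|(1 7 5 8 6 2)| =6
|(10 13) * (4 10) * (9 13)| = |(4 10 9 13)| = 4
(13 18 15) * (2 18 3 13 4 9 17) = (2 18 15 4 9 17)(3 13) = [0, 1, 18, 13, 9, 5, 6, 7, 8, 17, 10, 11, 12, 3, 14, 4, 16, 2, 15]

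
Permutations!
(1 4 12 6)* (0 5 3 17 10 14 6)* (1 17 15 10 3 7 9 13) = (0 5 7 9 13 1 4 12)(3 15 10 14 6 17) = [5, 4, 2, 15, 12, 7, 17, 9, 8, 13, 14, 11, 0, 1, 6, 10, 16, 3]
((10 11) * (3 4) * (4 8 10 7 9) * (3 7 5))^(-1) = (3 5 11 10 8)(4 9 7)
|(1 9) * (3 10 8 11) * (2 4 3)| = 6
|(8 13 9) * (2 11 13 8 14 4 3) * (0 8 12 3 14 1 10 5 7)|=12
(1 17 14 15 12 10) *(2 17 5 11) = (1 5 11 2 17 14 15 12 10) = [0, 5, 17, 3, 4, 11, 6, 7, 8, 9, 1, 2, 10, 13, 15, 12, 16, 14]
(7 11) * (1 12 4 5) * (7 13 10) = (1 12 4 5)(7 11 13 10) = [0, 12, 2, 3, 5, 1, 6, 11, 8, 9, 7, 13, 4, 10]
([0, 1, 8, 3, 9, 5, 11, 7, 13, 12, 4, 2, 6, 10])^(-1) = (2 11 6 12 9 4 10 13 8)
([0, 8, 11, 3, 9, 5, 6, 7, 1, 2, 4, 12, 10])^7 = (1 8)(2 11 12 10 4 9)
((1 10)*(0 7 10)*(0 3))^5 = (10)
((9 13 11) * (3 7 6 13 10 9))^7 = (3 6 11 7 13)(9 10)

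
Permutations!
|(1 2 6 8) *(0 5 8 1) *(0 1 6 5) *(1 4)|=|(1 2 5 8 4)|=5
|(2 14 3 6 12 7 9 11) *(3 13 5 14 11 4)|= |(2 11)(3 6 12 7 9 4)(5 14 13)|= 6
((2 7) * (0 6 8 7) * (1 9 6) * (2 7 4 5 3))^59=(0 4 1 5 9 3 6 2 8)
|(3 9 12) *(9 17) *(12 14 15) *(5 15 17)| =12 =|(3 5 15 12)(9 14 17)|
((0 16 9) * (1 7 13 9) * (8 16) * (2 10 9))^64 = ((0 8 16 1 7 13 2 10 9))^64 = (0 8 16 1 7 13 2 10 9)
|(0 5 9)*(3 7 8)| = 3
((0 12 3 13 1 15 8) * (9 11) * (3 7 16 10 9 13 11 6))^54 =(0 7 10 6 11 1 8 12 16 9 3 13 15)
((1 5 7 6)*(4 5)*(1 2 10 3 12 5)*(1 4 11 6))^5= (1 3 11 12 6 5 2 7 10)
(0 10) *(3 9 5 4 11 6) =(0 10)(3 9 5 4 11 6) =[10, 1, 2, 9, 11, 4, 3, 7, 8, 5, 0, 6]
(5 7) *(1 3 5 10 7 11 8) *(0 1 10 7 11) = (0 1 3 5)(8 10 11) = [1, 3, 2, 5, 4, 0, 6, 7, 10, 9, 11, 8]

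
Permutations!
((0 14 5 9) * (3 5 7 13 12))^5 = ((0 14 7 13 12 3 5 9))^5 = (0 3 7 9 12 14 5 13)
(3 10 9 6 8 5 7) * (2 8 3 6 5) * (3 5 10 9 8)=(2 3 9 10 8)(5 7 6)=[0, 1, 3, 9, 4, 7, 5, 6, 2, 10, 8]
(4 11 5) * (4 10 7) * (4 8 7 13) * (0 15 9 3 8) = (0 15 9 3 8 7)(4 11 5 10 13) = [15, 1, 2, 8, 11, 10, 6, 0, 7, 3, 13, 5, 12, 4, 14, 9]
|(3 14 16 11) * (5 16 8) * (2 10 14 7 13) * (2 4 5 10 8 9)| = 35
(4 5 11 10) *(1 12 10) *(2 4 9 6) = (1 12 10 9 6 2 4 5 11) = [0, 12, 4, 3, 5, 11, 2, 7, 8, 6, 9, 1, 10]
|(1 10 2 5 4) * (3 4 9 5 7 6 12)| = 8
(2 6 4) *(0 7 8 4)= (0 7 8 4 2 6)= [7, 1, 6, 3, 2, 5, 0, 8, 4]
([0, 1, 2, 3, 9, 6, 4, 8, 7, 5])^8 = (9)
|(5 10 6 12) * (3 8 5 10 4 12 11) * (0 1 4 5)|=9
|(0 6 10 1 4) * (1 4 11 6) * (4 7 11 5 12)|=20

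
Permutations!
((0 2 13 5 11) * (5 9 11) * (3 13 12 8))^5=((0 2 12 8 3 13 9 11))^5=(0 13 12 11 3 2 9 8)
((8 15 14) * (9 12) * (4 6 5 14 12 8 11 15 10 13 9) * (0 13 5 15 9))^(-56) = (15)(5 8 11)(9 14 10)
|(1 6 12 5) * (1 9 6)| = 4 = |(5 9 6 12)|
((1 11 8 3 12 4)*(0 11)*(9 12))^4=((0 11 8 3 9 12 4 1))^4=(0 9)(1 3)(4 8)(11 12)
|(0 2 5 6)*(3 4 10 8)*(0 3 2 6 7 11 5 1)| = |(0 6 3 4 10 8 2 1)(5 7 11)| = 24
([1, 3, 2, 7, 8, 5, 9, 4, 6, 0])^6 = (0 6 4 3)(1 9 8 7)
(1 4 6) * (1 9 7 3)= (1 4 6 9 7 3)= [0, 4, 2, 1, 6, 5, 9, 3, 8, 7]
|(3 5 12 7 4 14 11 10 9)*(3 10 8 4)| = |(3 5 12 7)(4 14 11 8)(9 10)| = 4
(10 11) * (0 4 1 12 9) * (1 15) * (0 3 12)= (0 4 15 1)(3 12 9)(10 11)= [4, 0, 2, 12, 15, 5, 6, 7, 8, 3, 11, 10, 9, 13, 14, 1]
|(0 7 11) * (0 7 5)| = |(0 5)(7 11)| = 2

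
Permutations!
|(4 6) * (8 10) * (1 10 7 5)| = |(1 10 8 7 5)(4 6)| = 10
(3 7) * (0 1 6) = (0 1 6)(3 7) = [1, 6, 2, 7, 4, 5, 0, 3]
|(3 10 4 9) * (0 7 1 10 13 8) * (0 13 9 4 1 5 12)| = 4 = |(0 7 5 12)(1 10)(3 9)(8 13)|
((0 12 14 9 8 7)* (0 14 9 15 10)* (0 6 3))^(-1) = ((0 12 9 8 7 14 15 10 6 3))^(-1) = (0 3 6 10 15 14 7 8 9 12)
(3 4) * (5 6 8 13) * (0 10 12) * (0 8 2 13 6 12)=(0 10)(2 13 5 12 8 6)(3 4)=[10, 1, 13, 4, 3, 12, 2, 7, 6, 9, 0, 11, 8, 5]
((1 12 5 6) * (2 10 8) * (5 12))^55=(12)(1 5 6)(2 10 8)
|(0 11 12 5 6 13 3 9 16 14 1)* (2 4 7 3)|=14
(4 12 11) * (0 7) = (0 7)(4 12 11) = [7, 1, 2, 3, 12, 5, 6, 0, 8, 9, 10, 4, 11]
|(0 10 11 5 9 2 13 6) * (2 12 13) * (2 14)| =8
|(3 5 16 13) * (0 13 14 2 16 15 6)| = |(0 13 3 5 15 6)(2 16 14)| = 6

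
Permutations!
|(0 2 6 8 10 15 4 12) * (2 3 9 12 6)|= |(0 3 9 12)(4 6 8 10 15)|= 20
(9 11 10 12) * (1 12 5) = (1 12 9 11 10 5) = [0, 12, 2, 3, 4, 1, 6, 7, 8, 11, 5, 10, 9]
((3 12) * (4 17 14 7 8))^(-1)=((3 12)(4 17 14 7 8))^(-1)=(3 12)(4 8 7 14 17)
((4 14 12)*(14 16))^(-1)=((4 16 14 12))^(-1)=(4 12 14 16)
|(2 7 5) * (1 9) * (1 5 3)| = 6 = |(1 9 5 2 7 3)|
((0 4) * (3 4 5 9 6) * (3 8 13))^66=((0 5 9 6 8 13 3 4))^66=(0 9 8 3)(4 5 6 13)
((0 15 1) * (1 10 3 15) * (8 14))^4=(3 15 10)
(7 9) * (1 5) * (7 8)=(1 5)(7 9 8)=[0, 5, 2, 3, 4, 1, 6, 9, 7, 8]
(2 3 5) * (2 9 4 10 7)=[0, 1, 3, 5, 10, 9, 6, 2, 8, 4, 7]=(2 3 5 9 4 10 7)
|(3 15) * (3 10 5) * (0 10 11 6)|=7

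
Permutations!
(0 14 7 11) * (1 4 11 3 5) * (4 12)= (0 14 7 3 5 1 12 4 11)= [14, 12, 2, 5, 11, 1, 6, 3, 8, 9, 10, 0, 4, 13, 7]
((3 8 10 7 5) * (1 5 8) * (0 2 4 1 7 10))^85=((10)(0 2 4 1 5 3 7 8))^85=(10)(0 3 4 8 5 2 7 1)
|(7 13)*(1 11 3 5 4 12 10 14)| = |(1 11 3 5 4 12 10 14)(7 13)| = 8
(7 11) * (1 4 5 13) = [0, 4, 2, 3, 5, 13, 6, 11, 8, 9, 10, 7, 12, 1] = (1 4 5 13)(7 11)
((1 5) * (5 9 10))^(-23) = ((1 9 10 5))^(-23) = (1 9 10 5)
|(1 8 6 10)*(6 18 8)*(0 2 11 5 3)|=30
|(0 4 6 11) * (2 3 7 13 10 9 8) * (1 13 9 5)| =20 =|(0 4 6 11)(1 13 10 5)(2 3 7 9 8)|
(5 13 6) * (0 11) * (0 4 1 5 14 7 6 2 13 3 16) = (0 11 4 1 5 3 16)(2 13)(6 14 7) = [11, 5, 13, 16, 1, 3, 14, 6, 8, 9, 10, 4, 12, 2, 7, 15, 0]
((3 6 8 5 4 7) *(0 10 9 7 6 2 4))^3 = (0 7 4 5 9 2 8 10 3 6)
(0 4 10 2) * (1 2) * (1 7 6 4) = (0 1 2)(4 10 7 6) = [1, 2, 0, 3, 10, 5, 4, 6, 8, 9, 7]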